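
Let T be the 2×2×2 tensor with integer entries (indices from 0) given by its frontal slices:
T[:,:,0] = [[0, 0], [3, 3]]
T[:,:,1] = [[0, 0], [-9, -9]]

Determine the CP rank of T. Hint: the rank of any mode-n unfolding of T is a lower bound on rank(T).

Lower bound: T ≠ 0 (e.g. T[1,0,0] = 3), so rank(T) ≥ 1.
Upper bound: if T = a (x) b (x) c then every fibre of T is a multiple of the corresponding factor, so read the factors off the fibres through the nonzero entry T[1,0,0] = 3.
The mode-1 fibre T[:,0,0] = [0, 3] gives a = [0, 1] (primitive direction); the mode-2 fibre T[1,:,0] = [3, 3] gives b = [1, 1]; then c[k] = T[1,0,k] / (a[1]·b[0]) = [3, -9] / 1 = [3, -9].
Expanding [0, 1] (x) [1, 1] (x) [3, -9] reproduces all 8 entries of T, so T = [0, 1] (x) [1, 1] (x) [3, -9] and rank(T) ≤ 1.
These bounds meet, so rank(T) = 1.

1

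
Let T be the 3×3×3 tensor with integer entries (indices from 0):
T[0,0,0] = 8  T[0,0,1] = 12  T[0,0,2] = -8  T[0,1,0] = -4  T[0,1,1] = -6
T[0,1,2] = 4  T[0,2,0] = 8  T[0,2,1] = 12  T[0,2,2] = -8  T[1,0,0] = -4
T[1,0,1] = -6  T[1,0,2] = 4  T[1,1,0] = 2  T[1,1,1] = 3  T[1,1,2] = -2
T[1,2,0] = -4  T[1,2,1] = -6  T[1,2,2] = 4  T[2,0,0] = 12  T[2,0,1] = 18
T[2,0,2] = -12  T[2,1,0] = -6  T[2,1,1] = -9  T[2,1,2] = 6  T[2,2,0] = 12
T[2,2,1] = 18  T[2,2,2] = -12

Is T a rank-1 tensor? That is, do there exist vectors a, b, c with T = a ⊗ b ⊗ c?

The mode-1 fibre T[:,0,0] = [8, -4, 12] gives a = [2, -1, 3] (primitive direction); the mode-2 fibre T[0,:,0] = [8, -4, 8] gives b = [2, -1, 2]; then c[k] = T[0,0,k] / (a[0]·b[0]) = [8, 12, -8] / 4 = [2, 3, -2].
Expanding [2, -1, 3] ⊗ [2, -1, 2] ⊗ [2, 3, -2] reproduces all 27 entries of T, so T = [2, -1, 3] ⊗ [2, -1, 2] ⊗ [2, 3, -2] and rank(T) ≤ 1.
Equivalently every frontal slice T[:,:,k] is c[k] times the rank-1 matrix [2, -1, 3] ⊗ [2, -1, 2]. So T has rank 1 (it is nonzero).

Yes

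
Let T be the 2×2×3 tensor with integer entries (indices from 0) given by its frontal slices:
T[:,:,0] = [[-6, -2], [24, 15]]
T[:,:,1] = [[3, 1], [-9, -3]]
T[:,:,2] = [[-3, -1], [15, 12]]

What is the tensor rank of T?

2

Lower bound: in the mode-1 unfolding of T (rows indexed by i, columns by (j,k)) the 2×2 minor on rows i ∈ {0, 1}, columns (j,k) ∈ {(0,0), (0,1)} is det [[-6, 3], [24, -9]] = -18 ≠ 0, so that unfolding has rank ≥ 2 and hence rank(T) ≥ 2 (CP rank is at least every unfolding rank, though it can be larger).
Upper bound: with S_k = T[:,:,k], the two rank-1 terms a₁b₁ᵀ, a₂b₂ᵀ are the rank-1 members of the pencil x·S₀ + y·S₁.
det(x·S₀ + y·S₁) is −42·x² + 21·xy = (-21)·(2·x − y)(x), vanishing at (x:y) = (1:2) and (0:1).
M₁ = S₀ + 2·S₁ = [[0, 0], [6, 9]] = 3·[0, 1][2, 3]ᵀ and M₂ = S₁ = [[3, 1], [-9, -3]] = [1, -3][3, 1]ᵀ, so take a₁ = [0, 1], b₁ = [2, 3], a₂ = [1, -3], b₂ = [3, 1].
Each slice is an integer combination of E₁ = a₁b₁ᵀ and E₂ = a₂b₂ᵀ: S₀ = 3·E₁ − 2·E₂, S₁ = E₂, S₂ = 3·E₁ − E₂; reading off coefficients, c₁ = [3, 0, 3] and c₂ = [-2, 1, -1].
Hence T = [0, 1] ⊗ [2, 3] ⊗ [3, 0, 3] + [1, -3] ⊗ [3, 1] ⊗ [-2, 1, -1], so rank(T) ≤ 2.
These bounds meet, so rank(T) = 2.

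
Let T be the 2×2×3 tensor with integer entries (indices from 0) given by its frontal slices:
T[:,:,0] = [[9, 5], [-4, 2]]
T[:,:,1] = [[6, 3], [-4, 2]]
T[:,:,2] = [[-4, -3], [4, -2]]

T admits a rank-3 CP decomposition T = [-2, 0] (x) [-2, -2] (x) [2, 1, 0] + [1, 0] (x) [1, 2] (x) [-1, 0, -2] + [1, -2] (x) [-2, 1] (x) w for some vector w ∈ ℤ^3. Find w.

Subtract the known terms from T to get the rank-1 residual R = [1, -2] (x) [-2, 1] (x) w, so R[i,j,k] = a[i]·b[j]·w[k]. Pick indices with nonzero a[0]·b[0] = (1)·(-2) = -2. Only the fibre through (0,0,·) is needed: R[0,0,:] = T[0,0,:] − Σₗ aₗ[0]bₗ[0]cₗ = [9, 6, -4] − (-2)·(-2)·[2, 1, 0] − (1)·(1)·[-1, 0, -2] = [2, 2, -2]. Then w[k] = R[0,0,k] / -2 for each k, giving w = [2, 2, -2] / -2 = [-1, -1, 1].

w = [-1, -1, 1]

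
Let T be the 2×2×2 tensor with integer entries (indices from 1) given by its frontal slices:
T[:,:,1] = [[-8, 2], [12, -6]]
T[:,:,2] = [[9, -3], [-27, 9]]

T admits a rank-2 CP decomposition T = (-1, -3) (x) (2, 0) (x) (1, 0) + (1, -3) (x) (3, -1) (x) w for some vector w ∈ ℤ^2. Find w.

Subtract the known terms from T to get the rank-1 residual R = (1, -3) (x) (3, -1) (x) w, so R[i,j,k] = a[i]·b[j]·w[k]. Pick indices with nonzero a[1]·b[1] = (1)·(3) = 3. Only the fibre through (1,1,·) is needed: R[1,1,:] = T[1,1,:] − Σₗ aₗ[1]bₗ[1]cₗ = [-8, 9] − (-1)·(2)·(1, 0) = [-6, 9]. Then w[k] = R[1,1,k] / 3 for each k, giving w = [-6, 9] / 3 = (-2, 3).

w = (-2, 3)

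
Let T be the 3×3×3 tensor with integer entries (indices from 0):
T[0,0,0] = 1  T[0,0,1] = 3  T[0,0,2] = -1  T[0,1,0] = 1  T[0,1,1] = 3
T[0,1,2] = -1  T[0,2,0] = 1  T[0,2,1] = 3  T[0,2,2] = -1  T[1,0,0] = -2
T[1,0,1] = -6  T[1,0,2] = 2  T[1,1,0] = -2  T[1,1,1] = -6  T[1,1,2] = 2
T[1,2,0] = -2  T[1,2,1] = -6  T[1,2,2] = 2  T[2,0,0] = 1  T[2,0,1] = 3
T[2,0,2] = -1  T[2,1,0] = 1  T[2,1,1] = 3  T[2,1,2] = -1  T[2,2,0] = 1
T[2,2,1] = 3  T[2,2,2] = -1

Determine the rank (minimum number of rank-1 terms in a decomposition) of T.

1

Lower bound: T ≠ 0 (e.g. T[0,0,0] = 1), so rank(T) ≥ 1.
Upper bound: if T = a ⊗ b ⊗ c then every fibre of T is a multiple of the corresponding factor, so read the factors off the fibres through the nonzero entry T[0,0,0] = 1.
The mode-1 fibre T[:,0,0] = [1, -2, 1] gives a = (1, -2, 1) (primitive direction); the mode-2 fibre T[0,:,0] = [1, 1, 1] gives b = (1, 1, 1); then c[k] = T[0,0,k] / (a[0]·b[0]) = [1, 3, -1] / 1 = (1, 3, -1).
Expanding (1, -2, 1) ⊗ (1, 1, 1) ⊗ (1, 3, -1) reproduces all 27 entries of T, so T = (1, -2, 1) ⊗ (1, 1, 1) ⊗ (1, 3, -1) and rank(T) ≤ 1.
These bounds meet, so rank(T) = 1.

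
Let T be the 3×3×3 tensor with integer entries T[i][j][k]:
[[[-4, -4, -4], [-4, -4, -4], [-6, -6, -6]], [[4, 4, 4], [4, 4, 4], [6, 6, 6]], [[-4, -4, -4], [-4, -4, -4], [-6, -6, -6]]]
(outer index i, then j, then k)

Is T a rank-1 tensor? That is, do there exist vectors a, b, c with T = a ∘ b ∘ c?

Yes

If T = a ∘ b ∘ c then every fibre of T is a multiple of the corresponding factor, so read the factors off the fibres through the nonzero entry T[0,0,0] = -4.
The mode-1 fibre T[:,0,0] = [-4, 4, -4] gives a = (1, -1, 1) (primitive direction); the mode-2 fibre T[0,:,0] = [-4, -4, -6] gives b = (2, 2, 3); then c[k] = T[0,0,k] / (a[0]·b[0]) = [-4, -4, -4] / 2 = (-2, -2, -2).
Expanding (1, -1, 1) ∘ (2, 2, 3) ∘ (-2, -2, -2) reproduces all 27 entries of T, so T = (1, -1, 1) ∘ (2, 2, 3) ∘ (-2, -2, -2) and rank(T) ≤ 1.
Equivalently every frontal slice T[:,:,k] is c[k] times the rank-1 matrix (1, -1, 1) ∘ (2, 2, 3). So T has rank 1 (it is nonzero).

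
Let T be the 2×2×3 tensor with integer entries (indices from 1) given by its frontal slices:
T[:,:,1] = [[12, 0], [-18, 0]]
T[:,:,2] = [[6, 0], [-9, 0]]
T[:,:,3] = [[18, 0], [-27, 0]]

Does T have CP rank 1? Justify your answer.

If T = a (x) b (x) c then every fibre of T is a multiple of the corresponding factor, so read the factors off the fibres through the nonzero entry T[1,1,1] = 12.
The mode-1 fibre T[:,1,1] = [12, -18] gives a = [2, -3] (primitive direction); the mode-2 fibre T[1,:,1] = [12, 0] gives b = [1, 0]; then c[k] = T[1,1,k] / (a[1]·b[1]) = [12, 6, 18] / 2 = [6, 3, 9].
Expanding [2, -3] (x) [1, 0] (x) [6, 3, 9] reproduces all 12 entries of T, so T = [2, -3] (x) [1, 0] (x) [6, 3, 9] and rank(T) ≤ 1.
Equivalently every frontal slice T[:,:,k] is c[k] times the rank-1 matrix [2, -3] (x) [1, 0]. So T has rank 1 (it is nonzero).

Yes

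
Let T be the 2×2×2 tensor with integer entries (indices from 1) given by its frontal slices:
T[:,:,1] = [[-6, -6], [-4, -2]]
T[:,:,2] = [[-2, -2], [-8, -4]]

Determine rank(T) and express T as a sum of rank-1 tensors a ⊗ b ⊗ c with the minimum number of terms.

Lower bound: in the mode-2 unfolding of T (rows indexed by j, columns by (i,k)) the 2×2 minor on rows j ∈ {1, 2}, columns (i,k) ∈ {(1,1), (2,1)} is det [[-6, -4], [-6, -2]] = -12 ≠ 0, so that unfolding has rank ≥ 2 and hence rank(T) ≥ 2 (CP rank is at least every unfolding rank, though it can be larger).
Upper bound: with S_k = T[:,:,k], the two rank-1 terms a₁b₁ᵀ, a₂b₂ᵀ are the rank-1 members of the pencil x·S₁ + y·S₂.
det(x·S₁ + y·S₂) is −12·x² − 28·xy − 8·y² = (-4)·(x + 2·y)(3·x + y), vanishing at (x:y) = (2:-1) and (1:-3).
M₁ = 2·S₁ − S₂ = [[-10, -10], [0, 0]] = (-10)·[1, 0][1, 1]ᵀ and M₂ = S₁ − 3·S₂ = [[0, 0], [20, 10]] = 10·[0, 1][2, 1]ᵀ, so take a₁ = [1, 0], b₁ = [1, 1], a₂ = [0, 1], b₂ = [2, 1].
Each slice is an integer combination of E₁ = a₁b₁ᵀ and E₂ = a₂b₂ᵀ: S₁ = −6·E₁ − 2·E₂, S₂ = −2·E₁ − 4·E₂; reading off coefficients, c₁ = [-6, -2] and c₂ = [-2, -4].
Hence T = [1, 0] ⊗ [1, 1] ⊗ [-6, -2] + [0, 1] ⊗ [2, 1] ⊗ [-2, -4], so rank(T) ≤ 2.
These bounds meet, so rank(T) = 2.

rank(T) = 2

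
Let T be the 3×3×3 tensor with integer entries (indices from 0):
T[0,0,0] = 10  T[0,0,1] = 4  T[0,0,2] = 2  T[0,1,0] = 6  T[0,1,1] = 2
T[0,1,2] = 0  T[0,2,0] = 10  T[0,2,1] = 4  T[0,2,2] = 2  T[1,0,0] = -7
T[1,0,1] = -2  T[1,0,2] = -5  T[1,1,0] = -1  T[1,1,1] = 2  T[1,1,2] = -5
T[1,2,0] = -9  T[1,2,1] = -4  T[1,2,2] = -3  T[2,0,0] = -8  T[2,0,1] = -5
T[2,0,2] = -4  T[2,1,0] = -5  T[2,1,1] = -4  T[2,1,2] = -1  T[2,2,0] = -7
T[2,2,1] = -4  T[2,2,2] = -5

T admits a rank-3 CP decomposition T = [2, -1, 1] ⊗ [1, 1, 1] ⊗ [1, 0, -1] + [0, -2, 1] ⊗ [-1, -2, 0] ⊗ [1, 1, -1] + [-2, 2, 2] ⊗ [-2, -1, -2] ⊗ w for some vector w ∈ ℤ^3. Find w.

w = [2, 1, 1]

Subtract the known terms from T to get the rank-1 residual R = [-2, 2, 2] ⊗ [-2, -1, -2] ⊗ w, so R[i,j,k] = a[i]·b[j]·w[k]. Pick indices with nonzero a[0]·b[0] = (-2)·(-2) = 4. Only the fibre through (0,0,·) is needed: R[0,0,:] = T[0,0,:] − Σₗ aₗ[0]bₗ[0]cₗ = [10, 4, 2] − (2)·(1)·[1, 0, -1] − (0)·(-1)·[1, 1, -1] = [8, 4, 4]. Then w[k] = R[0,0,k] / 4 for each k, giving w = [8, 4, 4] / 4 = [2, 1, 1].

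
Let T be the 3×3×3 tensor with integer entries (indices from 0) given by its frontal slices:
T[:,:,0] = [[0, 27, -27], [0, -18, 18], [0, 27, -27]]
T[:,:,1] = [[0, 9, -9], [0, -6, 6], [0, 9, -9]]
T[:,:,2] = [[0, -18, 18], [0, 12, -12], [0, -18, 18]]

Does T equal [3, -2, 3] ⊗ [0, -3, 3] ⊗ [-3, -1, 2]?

Yes

Reconstruct entrywise from the claimed factors. For example, T[2,1,0] = 27 and Σₗ aₗ[2]bₗ[1]cₗ[0] = (3)·(-3)·(-3) = 27; checking all 27 entries, every one matches. The claim holds.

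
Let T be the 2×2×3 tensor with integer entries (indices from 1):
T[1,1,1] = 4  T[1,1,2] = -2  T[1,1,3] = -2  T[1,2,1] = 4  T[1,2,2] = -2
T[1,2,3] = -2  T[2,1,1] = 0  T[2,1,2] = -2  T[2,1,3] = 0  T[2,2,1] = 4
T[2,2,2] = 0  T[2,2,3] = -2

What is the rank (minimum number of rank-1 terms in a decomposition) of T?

Lower bound: the mode-1 unfolding of T (rows indexed by i, columns by (j,k) = (1,1), (1,2), (1,3), (2,1), (2,2), (2,3)) is [[4, -2, -2, 4, -2, -2], [0, -2, 0, 4, 0, -2]].
There the 2×2 minor on rows i ∈ {1, 2}, columns (j,k) ∈ {(1,1), (1,2)} is det [[4, -2], [0, -2]] = -8 ≠ 0, so this unfolding has rank ≥ 2; CP rank is at least every unfolding rank, so rank(T) ≥ 2. (Unfolding ranks only ever bound the CP rank from below — rank(T) can be strictly larger than all of them — so the matching upper bound has to come from an explicit 2-term decomposition.)
Upper bound — finding two terms. Write S_k = T[:,:,k] for the frontal slices: S₁ = [[4, 4], [0, 4]], S₂ = [[-2, -2], [-2, 0]], S₃ = [[-2, -2], [0, -2]].
If T = a₁ (x) b₁ (x) c₁ + a₂ (x) b₂ (x) c₂ then each S_k = c₁[k]·a₁b₁ᵀ + c₂[k]·a₂b₂ᵀ. S₁ and S₂ are linearly independent, so a₁b₁ᵀ and a₂b₂ᵀ must span the same plane of matrices: they are the rank-1 matrices of the form x·S₁ + y·S₂.
det(x·S₁ + y·S₂) is 16·x² − 4·y² = 4·(2·x − y)(2·x + y), vanishing at (x:y) = (1:2) and (1:-2).
M₁ = S₁ + 2·S₂ = [[0, 0], [-4, 4]] = (-4)·(0, 1)(1, -1)ᵀ and M₂ = S₁ − 2·S₂ = [[8, 8], [4, 4]] = 4·(2, 1)(1, 1)ᵀ, so take a₁ = (0, 1), b₁ = (1, -1), a₂ = (2, 1), b₂ = (1, 1).
Each slice is an integer combination of E₁ = a₁b₁ᵀ and E₂ = a₂b₂ᵀ: S₁ = −2·E₁ + 2·E₂, S₂ = −E₁ − E₂, S₃ = E₁ − E₂; reading off coefficients, c₁ = (-2, -1, 1) and c₂ = (2, -1, -1).
Hence T = (0, 1) (x) (1, -1) (x) (-2, -1, 1) + (2, 1) (x) (1, 1) (x) (2, -1, -1), so rank(T) ≤ 2.
These bounds meet, so rank(T) = 2.

2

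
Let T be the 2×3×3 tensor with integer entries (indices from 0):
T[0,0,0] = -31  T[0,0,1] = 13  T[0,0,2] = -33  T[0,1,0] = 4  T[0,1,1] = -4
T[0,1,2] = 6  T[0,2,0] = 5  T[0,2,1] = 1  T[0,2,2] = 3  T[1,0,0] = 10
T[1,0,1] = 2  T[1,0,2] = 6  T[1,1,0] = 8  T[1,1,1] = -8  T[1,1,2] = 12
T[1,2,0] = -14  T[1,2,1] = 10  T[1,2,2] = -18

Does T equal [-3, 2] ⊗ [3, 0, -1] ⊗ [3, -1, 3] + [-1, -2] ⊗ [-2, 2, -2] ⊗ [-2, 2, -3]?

Yes

Reconstruct entrywise from the claimed factors. For example, T[1,0,2] = 6 and Σₗ aₗ[1]bₗ[0]cₗ[2] = (2)·(3)·(3) + (-2)·(-2)·(-3) = 6; checking all 18 entries, every one matches. The claim holds.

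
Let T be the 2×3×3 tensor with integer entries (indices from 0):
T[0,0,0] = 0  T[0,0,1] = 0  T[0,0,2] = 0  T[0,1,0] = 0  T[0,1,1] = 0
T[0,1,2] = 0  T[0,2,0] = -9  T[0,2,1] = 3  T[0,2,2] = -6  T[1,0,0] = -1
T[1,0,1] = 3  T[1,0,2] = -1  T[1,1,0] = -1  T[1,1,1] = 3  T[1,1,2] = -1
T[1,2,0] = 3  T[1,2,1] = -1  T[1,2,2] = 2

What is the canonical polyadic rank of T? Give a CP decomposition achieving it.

rank(T) = 2

Lower bound: the mode-3 unfolding of T (rows indexed by k, columns by (i,j) = (0,0), (0,1), (0,2), (1,0), (1,1), (1,2)) is [[0, 0, -9, -1, -1, 3], [0, 0, 3, 3, 3, -1], [0, 0, -6, -1, -1, 2]].
There the 2×2 minor on rows k ∈ {0, 1}, columns (i,j) ∈ {(0,2), (1,0)} is det [[-9, -1], [3, 3]] = -24 ≠ 0, so this unfolding has rank ≥ 2; CP rank is at least every unfolding rank, so rank(T) ≥ 2. (Unfolding ranks only ever bound the CP rank from below — rank(T) can be strictly larger than all of them — so the matching upper bound has to come from an explicit 2-term decomposition.)
Upper bound — finding two terms. Write S_k = T[:,:,k] for the frontal slices: S₀ = [[0, 0, -9], [-1, -1, 3]], S₁ = [[0, 0, 3], [3, 3, -1]], S₂ = [[0, 0, -6], [-1, -1, 2]].
If T = a₁ ⊗ b₁ ⊗ c₁ + a₂ ⊗ b₂ ⊗ c₂ then each S_k = c₁[k]·a₁b₁ᵀ + c₂[k]·a₂b₂ᵀ. S₀ and S₁ are linearly independent, so a₁b₁ᵀ and a₂b₂ᵀ must span the same plane of matrices: they are the rank-1 matrices of the form x·S₀ + y·S₁.
The 2×2 minor of x·S₀ + y·S₁ on rows {0,1}, columns {0,2} is −9·x² + 30·xy − 9·y² = (-3)·(x − 3·y)(3·x − y), vanishing at (x:y) = (3:1) and (1:3).
M₁ = 3·S₀ + S₁ = [[0, 0, -24], [0, 0, 8]] = (-8)·[3, -1][0, 0, 1]ᵀ and M₂ = S₀ + 3·S₁ = [[0, 0, 0], [8, 8, 0]] = 8·[0, 1][1, 1, 0]ᵀ, so take a₁ = [3, -1], b₁ = [0, 0, 1], a₂ = [0, 1], b₂ = [1, 1, 0].
Each slice is an integer combination of E₁ = a₁b₁ᵀ and E₂ = a₂b₂ᵀ: S₀ = −3·E₁ − E₂, S₁ = E₁ + 3·E₂, S₂ = −2·E₁ − E₂; reading off coefficients, c₁ = [-3, 1, -2] and c₂ = [-1, 3, -1].
Hence T = [3, -1] ⊗ [0, 0, 1] ⊗ [-3, 1, -2] + [0, 1] ⊗ [1, 1, 0] ⊗ [-1, 3, -1], so rank(T) ≤ 2.
These bounds meet, so rank(T) = 2.
Check entry T[1,2,0] = 3: (-1)·(1)·(-3) + (1)·(0)·(-1) = 3.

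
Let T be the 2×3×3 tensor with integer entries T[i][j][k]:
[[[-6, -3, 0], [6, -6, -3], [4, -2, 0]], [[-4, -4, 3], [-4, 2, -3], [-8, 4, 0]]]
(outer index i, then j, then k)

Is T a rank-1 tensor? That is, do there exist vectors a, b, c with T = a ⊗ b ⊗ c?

The mode-3 unfolding of T (rows indexed by k, columns by (i,j) = (0,0), (0,1), (0,2), (1,0), (1,1), (1,2)) is [[-6, 6, 4, -4, -4, -8], [-3, -6, -2, -4, 2, 4], [0, -3, 0, 3, -3, 0]].
There the 3×3 minor on rows k ∈ {0, 1, 2}, columns (i,j) ∈ {(0,0), (0,1), (0,2)} is det [[-6, 6, 4], [-3, -6, -2], [0, -3, 0]] = 72 ≠ 0, so this unfolding has rank ≥ 3; CP rank is at least every unfolding rank, so rank(T) ≥ 3.
In particular rank(T) ≥ 3 > 1, so T is not rank-1.

No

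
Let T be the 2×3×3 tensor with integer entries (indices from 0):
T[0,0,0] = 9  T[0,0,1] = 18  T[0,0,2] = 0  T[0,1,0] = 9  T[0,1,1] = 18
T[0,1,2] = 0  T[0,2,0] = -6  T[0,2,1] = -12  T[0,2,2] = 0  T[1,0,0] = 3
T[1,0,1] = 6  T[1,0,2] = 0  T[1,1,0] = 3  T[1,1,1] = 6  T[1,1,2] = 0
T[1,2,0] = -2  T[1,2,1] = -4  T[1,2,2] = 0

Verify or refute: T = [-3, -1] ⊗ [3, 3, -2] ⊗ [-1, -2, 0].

Reconstruct entrywise from the claimed factors. For example, T[1,2,0] = -2 and Σₗ aₗ[1]bₗ[2]cₗ[0] = (-1)·(-2)·(-1) = -2; checking all 18 entries, every one matches. The claim holds.

Yes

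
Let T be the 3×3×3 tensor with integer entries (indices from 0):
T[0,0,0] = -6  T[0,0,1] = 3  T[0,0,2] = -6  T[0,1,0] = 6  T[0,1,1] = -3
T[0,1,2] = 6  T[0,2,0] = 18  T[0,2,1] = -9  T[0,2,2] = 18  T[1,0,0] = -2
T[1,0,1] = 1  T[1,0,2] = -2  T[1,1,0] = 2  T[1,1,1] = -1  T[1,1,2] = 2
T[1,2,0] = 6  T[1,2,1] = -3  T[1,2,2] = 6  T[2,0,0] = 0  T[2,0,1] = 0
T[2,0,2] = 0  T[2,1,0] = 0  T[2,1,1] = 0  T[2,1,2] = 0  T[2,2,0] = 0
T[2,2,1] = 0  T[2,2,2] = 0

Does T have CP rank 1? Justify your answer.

Yes

If T = a ∘ b ∘ c then every fibre of T is a multiple of the corresponding factor, so read the factors off the fibres through the nonzero entry T[0,0,0] = -6.
The mode-1 fibre T[:,0,0] = [-6, -2, 0] gives a = [3, 1, 0] (primitive direction); the mode-2 fibre T[0,:,0] = [-6, 6, 18] gives b = [1, -1, -3]; then c[k] = T[0,0,k] / (a[0]·b[0]) = [-6, 3, -6] / 3 = [-2, 1, -2].
Expanding [3, 1, 0] ∘ [1, -1, -3] ∘ [-2, 1, -2] reproduces all 27 entries of T, so T = [3, 1, 0] ∘ [1, -1, -3] ∘ [-2, 1, -2] and rank(T) ≤ 1.
Equivalently every frontal slice T[:,:,k] is c[k] times the rank-1 matrix [3, 1, 0] ∘ [1, -1, -3]. So T has rank 1 (it is nonzero).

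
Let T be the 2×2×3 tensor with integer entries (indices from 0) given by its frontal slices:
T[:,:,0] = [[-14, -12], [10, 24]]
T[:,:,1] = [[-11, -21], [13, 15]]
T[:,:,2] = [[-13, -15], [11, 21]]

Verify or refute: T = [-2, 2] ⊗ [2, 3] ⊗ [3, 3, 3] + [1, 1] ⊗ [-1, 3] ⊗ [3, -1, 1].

Reconstruct entry (0,0,0) from the claimed factors: Σₗ aₗ[0]bₗ[0]cₗ[0] = (-2)·(2)·(3) + (1)·(-1)·(3) = -15, but T[0,0,0] = -14. The claim is false.

No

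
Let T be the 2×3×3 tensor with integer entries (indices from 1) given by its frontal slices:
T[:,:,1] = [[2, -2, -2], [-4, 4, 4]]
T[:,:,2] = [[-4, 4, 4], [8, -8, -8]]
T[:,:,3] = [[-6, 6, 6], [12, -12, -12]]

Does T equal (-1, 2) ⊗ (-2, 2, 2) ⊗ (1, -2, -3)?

Reconstruct entrywise from the claimed factors. For example, T[1,3,3] = 6 and Σₗ aₗ[1]bₗ[3]cₗ[3] = (-1)·(2)·(-3) = 6; checking all 18 entries, every one matches. The claim holds.

Yes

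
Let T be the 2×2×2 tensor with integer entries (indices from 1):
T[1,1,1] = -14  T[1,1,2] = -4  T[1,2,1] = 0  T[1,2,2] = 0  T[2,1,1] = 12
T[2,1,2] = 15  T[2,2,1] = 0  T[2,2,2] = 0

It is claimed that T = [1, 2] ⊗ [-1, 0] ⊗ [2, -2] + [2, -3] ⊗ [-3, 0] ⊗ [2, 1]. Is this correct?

Reconstruct entry (2,1,1) from the claimed factors: Σₗ aₗ[2]bₗ[1]cₗ[1] = (2)·(-1)·(2) + (-3)·(-3)·(2) = 14, but T[2,1,1] = 12. The claim is false.

No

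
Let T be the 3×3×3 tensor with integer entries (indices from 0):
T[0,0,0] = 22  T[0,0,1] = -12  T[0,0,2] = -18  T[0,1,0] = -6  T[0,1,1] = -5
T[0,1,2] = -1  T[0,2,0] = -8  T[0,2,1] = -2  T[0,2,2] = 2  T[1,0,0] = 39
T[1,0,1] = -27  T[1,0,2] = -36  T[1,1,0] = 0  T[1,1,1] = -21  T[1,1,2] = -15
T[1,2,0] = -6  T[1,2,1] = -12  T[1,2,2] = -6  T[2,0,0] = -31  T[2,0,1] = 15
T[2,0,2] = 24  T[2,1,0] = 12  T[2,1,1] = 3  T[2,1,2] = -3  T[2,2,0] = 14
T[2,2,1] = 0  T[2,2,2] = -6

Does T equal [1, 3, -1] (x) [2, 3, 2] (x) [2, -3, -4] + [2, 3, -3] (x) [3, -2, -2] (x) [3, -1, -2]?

Reconstruct entry (0,0,2) from the claimed factors: Σₗ aₗ[0]bₗ[0]cₗ[2] = (1)·(2)·(-4) + (2)·(3)·(-2) = -20, but T[0,0,2] = -18. The claim is false.

No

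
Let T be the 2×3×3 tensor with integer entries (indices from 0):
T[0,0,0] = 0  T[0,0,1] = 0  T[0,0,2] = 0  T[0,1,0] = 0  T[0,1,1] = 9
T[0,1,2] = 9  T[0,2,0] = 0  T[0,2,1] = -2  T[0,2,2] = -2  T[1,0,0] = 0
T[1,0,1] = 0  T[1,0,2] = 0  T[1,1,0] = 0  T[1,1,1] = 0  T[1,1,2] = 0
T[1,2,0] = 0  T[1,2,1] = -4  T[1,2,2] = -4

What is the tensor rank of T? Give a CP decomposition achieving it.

rank(T) = 2

Lower bound: in the mode-2 unfolding of T (rows indexed by j, columns by (i,k)) the 2×2 minor on rows j ∈ {1, 2}, columns (i,k) ∈ {(0,1), (1,1)} is det [[9, 0], [-2, -4]] = -36 ≠ 0, so that unfolding has rank ≥ 2 and hence rank(T) ≥ 2 (CP rank is at least every unfolding rank, though it can be larger).
Upper bound: T[:,:,k] = c[k]·M for every slice, with c = [0, 1, 1] and M = [[0, 9, -2], [0, 0, -4]] (rows i, columns j).
Splitting M by its rows (i = 0, 1), M = [1, 0][0, 9, -2]ᵀ + [0, 1][0, 0, -4]ᵀ.
Hence T = [1, 0] ⊗ [0, 9, -2] ⊗ [0, 1, 1] + [0, 1] ⊗ [0, 0, -4] ⊗ [0, 1, 1], so rank(T) ≤ 2.
These bounds meet, so rank(T) = 2.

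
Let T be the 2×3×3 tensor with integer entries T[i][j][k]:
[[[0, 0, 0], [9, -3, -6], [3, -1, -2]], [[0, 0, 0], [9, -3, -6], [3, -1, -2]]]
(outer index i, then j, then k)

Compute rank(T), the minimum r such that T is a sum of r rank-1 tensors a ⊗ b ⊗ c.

1

Lower bound: T ≠ 0 (e.g. T[0,1,0] = 9), so rank(T) ≥ 1.
Upper bound: the mode-1 fibre T[:,1,0] = [9, 9] gives a = [1, 1] (primitive direction); the mode-2 fibre T[0,:,0] = [0, 9, 3] gives b = [0, 3, 1]; then c[k] = T[0,1,k] / (a[0]·b[1]) = [9, -3, -6] / 3 = [3, -1, -2].
Expanding [1, 1] ⊗ [0, 3, 1] ⊗ [3, -1, -2] reproduces all 18 entries of T, so T = [1, 1] ⊗ [0, 3, 1] ⊗ [3, -1, -2] and rank(T) ≤ 1.
These bounds meet, so rank(T) = 1.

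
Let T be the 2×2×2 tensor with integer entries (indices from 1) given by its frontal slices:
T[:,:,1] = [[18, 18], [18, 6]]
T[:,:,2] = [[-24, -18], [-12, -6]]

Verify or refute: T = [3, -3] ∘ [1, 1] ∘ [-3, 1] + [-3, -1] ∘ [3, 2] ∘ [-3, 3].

Reconstruct entry (1,2,1) from the claimed factors: Σₗ aₗ[1]bₗ[2]cₗ[1] = (3)·(1)·(-3) + (-3)·(2)·(-3) = 9, but T[1,2,1] = 18. The claim is false.

No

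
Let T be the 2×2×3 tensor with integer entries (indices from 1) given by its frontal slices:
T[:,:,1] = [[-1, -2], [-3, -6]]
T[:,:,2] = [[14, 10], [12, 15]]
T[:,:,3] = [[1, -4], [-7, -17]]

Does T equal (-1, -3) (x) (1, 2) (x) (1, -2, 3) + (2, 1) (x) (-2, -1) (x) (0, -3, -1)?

Reconstruct entrywise from the claimed factors. For example, T[2,2,2] = 15 and Σₗ aₗ[2]bₗ[2]cₗ[2] = (-3)·(2)·(-2) + (1)·(-1)·(-3) = 15; checking all 12 entries, every one matches. The claim holds.

Yes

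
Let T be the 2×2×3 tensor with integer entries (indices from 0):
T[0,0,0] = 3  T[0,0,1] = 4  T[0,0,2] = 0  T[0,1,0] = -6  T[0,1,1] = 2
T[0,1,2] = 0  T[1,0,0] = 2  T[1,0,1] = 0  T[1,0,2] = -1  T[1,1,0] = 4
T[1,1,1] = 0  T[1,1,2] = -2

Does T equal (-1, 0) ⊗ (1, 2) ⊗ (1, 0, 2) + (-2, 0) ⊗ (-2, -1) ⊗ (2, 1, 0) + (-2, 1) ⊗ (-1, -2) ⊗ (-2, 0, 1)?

Reconstruct entrywise from the claimed factors. For example, T[1,0,0] = 2 and Σₗ aₗ[1]bₗ[0]cₗ[0] = (0)·(1)·(1) + (0)·(-2)·(2) + (1)·(-1)·(-2) = 2; checking all 12 entries, every one matches. The claim holds.

Yes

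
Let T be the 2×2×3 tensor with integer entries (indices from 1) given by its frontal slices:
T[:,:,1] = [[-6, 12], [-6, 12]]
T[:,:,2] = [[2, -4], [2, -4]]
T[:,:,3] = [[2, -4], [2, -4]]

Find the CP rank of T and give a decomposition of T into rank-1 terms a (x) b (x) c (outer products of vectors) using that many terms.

Lower bound: T ≠ 0 (e.g. T[1,1,1] = -6), so rank(T) ≥ 1.
Upper bound: the mode-1 fibre T[:,1,1] = [-6, -6] gives a = [1, 1] (primitive direction); the mode-2 fibre T[1,:,1] = [-6, 12] gives b = [1, -2]; then c[k] = T[1,1,k] / (a[1]·b[1]) = [-6, 2, 2] / 1 = [-6, 2, 2].
Expanding [1, 1] (x) [1, -2] (x) [-6, 2, 2] reproduces all 12 entries of T, so T = [1, 1] (x) [1, -2] (x) [-6, 2, 2] and rank(T) ≤ 1.
These bounds meet, so rank(T) = 1.

rank(T) = 1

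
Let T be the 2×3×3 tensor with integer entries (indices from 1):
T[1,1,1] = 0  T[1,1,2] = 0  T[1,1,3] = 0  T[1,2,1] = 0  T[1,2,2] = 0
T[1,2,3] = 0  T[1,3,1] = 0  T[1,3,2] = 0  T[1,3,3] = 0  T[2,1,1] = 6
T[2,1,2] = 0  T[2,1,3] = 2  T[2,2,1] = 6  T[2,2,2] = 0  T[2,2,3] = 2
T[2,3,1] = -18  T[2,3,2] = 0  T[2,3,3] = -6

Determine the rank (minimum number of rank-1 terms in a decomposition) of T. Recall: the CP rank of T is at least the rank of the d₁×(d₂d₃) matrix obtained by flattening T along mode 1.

Lower bound: T ≠ 0 (e.g. T[2,1,1] = 6), so rank(T) ≥ 1.
Upper bound: if T = a ⊗ b ⊗ c then every fibre of T is a multiple of the corresponding factor, so read the factors off the fibres through the nonzero entry T[2,1,1] = 6.
The mode-1 fibre T[:,1,1] = [0, 6] gives a = [0, 1] (primitive direction); the mode-2 fibre T[2,:,1] = [6, 6, -18] gives b = [1, 1, -3]; then c[k] = T[2,1,k] / (a[2]·b[1]) = [6, 0, 2] / 1 = [6, 0, 2].
Expanding [0, 1] ⊗ [1, 1, -3] ⊗ [6, 0, 2] reproduces all 18 entries of T, so T = [0, 1] ⊗ [1, 1, -3] ⊗ [6, 0, 2] and rank(T) ≤ 1.
These bounds meet, so rank(T) = 1.

1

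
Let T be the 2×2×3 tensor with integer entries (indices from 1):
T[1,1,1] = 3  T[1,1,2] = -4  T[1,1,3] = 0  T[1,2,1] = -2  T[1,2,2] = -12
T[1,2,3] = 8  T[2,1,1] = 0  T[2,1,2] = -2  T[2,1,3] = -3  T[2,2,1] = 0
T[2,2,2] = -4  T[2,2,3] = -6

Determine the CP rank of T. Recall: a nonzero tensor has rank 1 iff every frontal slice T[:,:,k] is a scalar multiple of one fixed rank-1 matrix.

3

Lower bound: in the mode-3 unfolding of T (rows indexed by k, columns by (i,j)) the 3×3 minor on rows k ∈ {1, 2, 3}, columns (i,j) ∈ {(1,1), (1,2), (2,1)} is det [[3, -2, 0], [-4, -12, -2], [0, 8, -3]] = 180 ≠ 0, so that unfolding has rank ≥ 3 and hence rank(T) ≥ 3 (CP rank is at least every unfolding rank, though it can be larger).
Upper bound: T is a sum of 3 rank-1 terms, T = (1, 0) ⊗ (0, 1) ⊗ (-8, -4, 8) + (1, 2) ⊗ (1, 2) ⊗ (-1, 0, -2) + (2, 1) ⊗ (1, 2) ⊗ (2, -2, 1) (written with every a and b primitive with positive leading entry and the scale carried by c; CP decompositions are not unique, and this one is verified by expanding entrywise), so rank(T) ≤ 3.
These bounds meet, so rank(T) = 3.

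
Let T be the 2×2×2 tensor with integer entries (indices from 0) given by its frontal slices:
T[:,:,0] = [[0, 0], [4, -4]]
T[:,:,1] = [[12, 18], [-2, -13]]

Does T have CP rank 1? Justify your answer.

No

The mode-1 unfolding of T (rows indexed by i, columns by (j,k) = (0,0), (0,1), (1,0), (1,1)) is [[0, 12, 0, 18], [4, -2, -4, -13]].
There the 2×2 minor on rows i ∈ {0, 1}, columns (j,k) ∈ {(0,0), (0,1)} is det [[0, 12], [4, -2]] = -48 ≠ 0, so this unfolding has rank ≥ 2; CP rank is at least every unfolding rank, so rank(T) ≥ 2.
In particular rank(T) ≥ 2 > 1, so T is not rank-1.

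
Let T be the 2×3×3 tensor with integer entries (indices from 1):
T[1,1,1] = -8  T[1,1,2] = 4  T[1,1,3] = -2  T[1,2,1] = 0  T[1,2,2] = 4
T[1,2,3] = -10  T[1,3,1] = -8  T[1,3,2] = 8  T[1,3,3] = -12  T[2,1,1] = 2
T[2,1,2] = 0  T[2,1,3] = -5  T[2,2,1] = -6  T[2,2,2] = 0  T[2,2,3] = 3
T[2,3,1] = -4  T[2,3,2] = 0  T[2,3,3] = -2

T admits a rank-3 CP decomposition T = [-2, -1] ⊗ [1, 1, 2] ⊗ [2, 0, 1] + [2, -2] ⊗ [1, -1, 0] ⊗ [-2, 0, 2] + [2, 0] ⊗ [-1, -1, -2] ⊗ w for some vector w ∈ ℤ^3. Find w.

Subtract the known terms from T to get the rank-1 residual R = [2, 0] ⊗ [-1, -1, -2] ⊗ w, so R[i,j,k] = a[i]·b[j]·w[k]. Pick indices with nonzero a[1]·b[1] = (2)·(-1) = -2. Only the fibre through (1,1,·) is needed: R[1,1,:] = T[1,1,:] − Σₗ aₗ[1]bₗ[1]cₗ = [-8, 4, -2] − (-2)·(1)·[2, 0, 1] − (2)·(1)·[-2, 0, 2] = [0, 4, -4]. Then w[k] = R[1,1,k] / -2 for each k, giving w = [0, 4, -4] / -2 = [0, -2, 2].

w = [0, -2, 2]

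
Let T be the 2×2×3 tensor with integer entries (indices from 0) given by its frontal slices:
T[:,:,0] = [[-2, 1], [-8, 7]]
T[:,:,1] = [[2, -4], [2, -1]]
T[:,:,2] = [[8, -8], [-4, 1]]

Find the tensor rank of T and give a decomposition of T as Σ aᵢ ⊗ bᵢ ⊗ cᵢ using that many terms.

Lower bound: the mode-3 unfolding of T (rows indexed by k, columns by (i,j) = (0,0), (0,1), (1,0), (1,1)) is [[-2, 1, -8, 7], [2, -4, 2, -1], [8, -8, -4, 1]].
There the 3×3 minor on rows k ∈ {0, 1, 2}, columns (i,j) ∈ {(0,0), (0,1), (1,0)} is det [[-2, 1, -8], [2, -4, 2], [8, -8, -4]] = -168 ≠ 0, so this unfolding has rank ≥ 3; CP rank is at least every unfolding rank, so rank(T) ≥ 3. (This is only a lower bound: in general the CP rank may exceed every unfolding rank, so we still need to exhibit 3 rank-1 terms summing to T.)
Upper bound: T is a sum of 3 rank-1 terms, T = [1, -2] ⊗ [2, -1] ⊗ [1, 0, 2] + [1, 1] ⊗ [1, -1] ⊗ [-4, 2, 4] + [2, -1] ⊗ [0, 1] ⊗ [-1, -1, -1] (one valid choice — decompositions are not unique — normalised so each a, b is primitive with positive first nonzero entry; check it by expanding all entries), so rank(T) ≤ 3.
These bounds meet, so rank(T) = 3.

rank(T) = 3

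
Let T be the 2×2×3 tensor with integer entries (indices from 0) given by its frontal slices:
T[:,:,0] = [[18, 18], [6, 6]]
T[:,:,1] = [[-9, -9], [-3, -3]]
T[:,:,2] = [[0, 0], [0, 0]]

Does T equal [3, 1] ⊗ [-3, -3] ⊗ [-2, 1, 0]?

Yes

Reconstruct entrywise from the claimed factors. For example, T[0,0,2] = 0 and Σₗ aₗ[0]bₗ[0]cₗ[2] = (3)·(-3)·(0) = 0; checking all 12 entries, every one matches. The claim holds.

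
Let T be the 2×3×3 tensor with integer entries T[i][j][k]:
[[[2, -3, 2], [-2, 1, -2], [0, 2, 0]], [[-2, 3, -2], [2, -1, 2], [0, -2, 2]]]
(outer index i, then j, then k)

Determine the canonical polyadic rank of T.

3

Lower bound: the mode-3 unfolding of T (rows indexed by k, columns by (i,j) = (0,0), (0,1), (0,2), (1,0), (1,1), (1,2)) is [[2, -2, 0, -2, 2, 0], [-3, 1, 2, 3, -1, -2], [2, -2, 0, -2, 2, 2]].
There the 3×3 minor on rows k ∈ {0, 1, 2}, columns (i,j) ∈ {(0,0), (0,1), (1,2)} is det [[2, -2, 0], [-3, 1, -2], [2, -2, 2]] = -8 ≠ 0, so this unfolding has rank ≥ 3; CP rank is at least every unfolding rank, so rank(T) ≥ 3. (Flattening ranks never certify an upper bound on CP rank; for that we must actually write T with 3 rank-1 terms.)
Upper bound: T is a sum of 3 rank-1 terms, T = (0, 1) ⊗ (0, 0, 1) ⊗ (0, 0, 2) + (1, -1) ⊗ (1, 0, -1) ⊗ (4, -4, 4) + (1, -1) ⊗ (1, 1, -2) ⊗ (-2, 1, -2) (written with every a and b primitive with positive leading entry and the scale carried by c; CP decompositions are not unique, and this one is verified by expanding entrywise), so rank(T) ≤ 3.
These bounds meet, so rank(T) = 3.
Check entry T[1,0,1] = 3: (1)·(0)·(0) + (-1)·(1)·(-4) + (-1)·(1)·(1) = 3.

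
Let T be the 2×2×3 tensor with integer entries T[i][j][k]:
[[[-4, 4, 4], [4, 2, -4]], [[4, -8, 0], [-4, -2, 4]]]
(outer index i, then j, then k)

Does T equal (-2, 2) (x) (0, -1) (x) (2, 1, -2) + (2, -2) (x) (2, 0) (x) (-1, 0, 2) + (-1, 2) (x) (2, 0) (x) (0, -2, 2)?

Reconstruct entrywise from the claimed factors. For example, T[0,0,1] = 4 and Σₗ aₗ[0]bₗ[0]cₗ[1] = (-2)·(0)·(1) + (2)·(2)·(0) + (-1)·(2)·(-2) = 4; checking all 12 entries, every one matches. The claim holds.

Yes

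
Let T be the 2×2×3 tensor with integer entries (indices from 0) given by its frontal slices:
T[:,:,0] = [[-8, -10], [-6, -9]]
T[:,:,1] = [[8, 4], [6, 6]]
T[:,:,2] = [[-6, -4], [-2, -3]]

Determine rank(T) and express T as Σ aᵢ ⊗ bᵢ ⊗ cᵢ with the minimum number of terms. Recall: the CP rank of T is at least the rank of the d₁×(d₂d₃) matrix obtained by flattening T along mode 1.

Lower bound: in the mode-3 unfolding of T (rows indexed by k, columns by (i,j)) the 3×3 minor on rows k ∈ {0, 1, 2}, columns (i,j) ∈ {(0,0), (0,1), (1,0)} is det [[-8, -10, -6], [8, 4, 6], [-6, -4, -2]] = 120 ≠ 0, so that unfolding has rank ≥ 3 and hence rank(T) ≥ 3 (CP rank is at least every unfolding rank, though it can be larger).
Upper bound: T is a sum of 3 rank-1 terms, T = [1, 2] ⊗ [1, 1] ⊗ [-4, 4, -2] + [2, -1] ⊗ [2, 1] ⊗ [-1, 1, -1] + [2, 1] ⊗ [0, 1] ⊗ [-2, -1, 0] (written with every a and b primitive with positive leading entry and the scale carried by c; CP decompositions are not unique, and this one is verified by expanding entrywise), so rank(T) ≤ 3.
These bounds meet, so rank(T) = 3.

rank(T) = 3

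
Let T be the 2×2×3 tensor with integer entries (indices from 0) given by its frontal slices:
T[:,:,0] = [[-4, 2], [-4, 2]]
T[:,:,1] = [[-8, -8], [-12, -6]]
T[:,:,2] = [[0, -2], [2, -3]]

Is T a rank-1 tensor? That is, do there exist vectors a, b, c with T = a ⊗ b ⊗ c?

No

The mode-3 unfolding of T (rows indexed by k, columns by (i,j) = (0,0), (0,1), (1,0), (1,1)) is [[-4, 2, -4, 2], [-8, -8, -12, -6], [0, -2, 2, -3]].
There the 3×3 minor on rows k ∈ {0, 1, 2}, columns (i,j) ∈ {(0,0), (0,1), (1,0)} is det [[-4, 2, -4], [-8, -8, -12], [0, -2, 2]] = 128 ≠ 0, so this unfolding has rank ≥ 3; CP rank is at least every unfolding rank, so rank(T) ≥ 3.
In particular rank(T) ≥ 3 > 1, so T is not rank-1.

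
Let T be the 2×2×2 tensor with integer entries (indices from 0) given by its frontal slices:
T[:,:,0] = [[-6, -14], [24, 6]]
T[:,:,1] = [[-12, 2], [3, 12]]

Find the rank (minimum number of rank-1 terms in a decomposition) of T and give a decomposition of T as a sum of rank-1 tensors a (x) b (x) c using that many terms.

rank(T) = 2

Lower bound: in the mode-2 unfolding of T (rows indexed by j, columns by (i,k)) the 2×2 minor on rows j ∈ {0, 1}, columns (i,k) ∈ {(0,0), (0,1)} is det [[-6, -12], [-14, 2]] = -180 ≠ 0, so that unfolding has rank ≥ 2 and hence rank(T) ≥ 2 (CP rank is at least every unfolding rank, though it can be larger).
Upper bound: with S_k = T[:,:,k], the two rank-1 terms a₁b₁ᵀ, a₂b₂ᵀ are the rank-1 members of the pencil x·S₀ + y·S₁.
det(x·S₀ + y·S₁) is 300·x² − 150·xy − 150·y² = 150·(x − y)(2·x + y), vanishing at (x:y) = (1:1) and (1:-2).
M₁ = S₀ + S₁ = [[-18, -12], [27, 18]] = (-3)·[2, -3][3, 2]ᵀ and M₂ = S₀ − 2·S₁ = [[18, -18], [18, -18]] = 18·[1, 1][1, -1]ᵀ, so take a₁ = [2, -3], b₁ = [3, 2], a₂ = [1, 1], b₂ = [1, -1].
Each slice is an integer combination of E₁ = a₁b₁ᵀ and E₂ = a₂b₂ᵀ: S₀ = −2·E₁ + 6·E₂, S₁ = −E₁ − 6·E₂; reading off coefficients, c₁ = [-2, -1] and c₂ = [6, -6].
Hence T = [2, -3] (x) [3, 2] (x) [-2, -1] + [1, 1] (x) [1, -1] (x) [6, -6], so rank(T) ≤ 2.
These bounds meet, so rank(T) = 2.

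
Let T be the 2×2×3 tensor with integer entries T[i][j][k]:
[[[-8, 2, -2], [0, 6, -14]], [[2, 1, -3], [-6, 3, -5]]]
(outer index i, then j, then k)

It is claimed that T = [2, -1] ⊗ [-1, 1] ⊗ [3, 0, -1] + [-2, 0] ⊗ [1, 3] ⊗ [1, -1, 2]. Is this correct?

No

Reconstruct entry (1,0,0) from the claimed factors: Σₗ aₗ[1]bₗ[0]cₗ[0] = (-1)·(-1)·(3) + (0)·(1)·(1) = 3, but T[1,0,0] = 2. The claim is false.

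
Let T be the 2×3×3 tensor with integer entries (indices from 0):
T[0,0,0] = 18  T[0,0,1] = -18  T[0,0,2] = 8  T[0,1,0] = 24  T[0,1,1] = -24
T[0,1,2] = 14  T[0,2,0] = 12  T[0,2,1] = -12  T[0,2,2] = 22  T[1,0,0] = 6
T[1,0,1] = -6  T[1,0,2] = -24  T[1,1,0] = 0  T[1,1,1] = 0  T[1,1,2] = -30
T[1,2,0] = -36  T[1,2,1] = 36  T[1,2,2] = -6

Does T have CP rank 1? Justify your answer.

The mode-2 unfolding of T (rows indexed by j, columns by (i,k) = (0,0), (0,1), (0,2), (1,0), (1,1), (1,2)) is [[18, -18, 8, 6, -6, -24], [24, -24, 14, 0, 0, -30], [12, -12, 22, -36, 36, -6]].
There the 2×2 minor on rows j ∈ {0, 1}, columns (i,k) ∈ {(0,0), (0,2)} is det [[18, 8], [24, 14]] = 60 ≠ 0, so this unfolding has rank ≥ 2; CP rank is at least every unfolding rank, so rank(T) ≥ 2.
In particular rank(T) ≥ 2 > 1, so T is not rank-1.

No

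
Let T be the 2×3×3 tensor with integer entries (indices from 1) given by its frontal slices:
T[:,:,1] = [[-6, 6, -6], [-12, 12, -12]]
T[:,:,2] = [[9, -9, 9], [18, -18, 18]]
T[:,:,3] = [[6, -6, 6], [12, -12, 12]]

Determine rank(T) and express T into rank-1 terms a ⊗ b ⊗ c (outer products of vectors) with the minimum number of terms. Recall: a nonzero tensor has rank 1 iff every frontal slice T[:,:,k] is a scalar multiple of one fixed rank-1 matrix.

rank(T) = 1

Lower bound: T ≠ 0 (e.g. T[1,1,1] = -6), so rank(T) ≥ 1.
Upper bound: if T = a ⊗ b ⊗ c then every fibre of T is a multiple of the corresponding factor, so read the factors off the fibres through the nonzero entry T[1,1,1] = -6.
The mode-1 fibre T[:,1,1] = [-6, -12] gives a = [1, 2] (primitive direction); the mode-2 fibre T[1,:,1] = [-6, 6, -6] gives b = [1, -1, 1]; then c[k] = T[1,1,k] / (a[1]·b[1]) = [-6, 9, 6] / 1 = [-6, 9, 6].
Expanding [1, 2] ⊗ [1, -1, 1] ⊗ [-6, 9, 6] reproduces all 18 entries of T, so T = [1, 2] ⊗ [1, -1, 1] ⊗ [-6, 9, 6] and rank(T) ≤ 1.
These bounds meet, so rank(T) = 1.
Check entry T[1,3,2] = 9: (1)·(1)·(9) = 9.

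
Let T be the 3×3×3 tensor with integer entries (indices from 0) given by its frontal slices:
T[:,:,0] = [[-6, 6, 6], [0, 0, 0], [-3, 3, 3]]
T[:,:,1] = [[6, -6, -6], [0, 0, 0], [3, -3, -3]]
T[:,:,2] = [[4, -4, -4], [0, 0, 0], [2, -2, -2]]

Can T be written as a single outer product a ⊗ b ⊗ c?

Yes

If T = a ⊗ b ⊗ c then every fibre of T is a multiple of the corresponding factor, so read the factors off the fibres through the nonzero entry T[0,0,0] = -6.
The mode-1 fibre T[:,0,0] = [-6, 0, -3] gives a = [2, 0, 1] (primitive direction); the mode-2 fibre T[0,:,0] = [-6, 6, 6] gives b = [1, -1, -1]; then c[k] = T[0,0,k] / (a[0]·b[0]) = [-6, 6, 4] / 2 = [-3, 3, 2].
Expanding [2, 0, 1] ⊗ [1, -1, -1] ⊗ [-3, 3, 2] reproduces all 27 entries of T, so T = [2, 0, 1] ⊗ [1, -1, -1] ⊗ [-3, 3, 2] and rank(T) ≤ 1.
Equivalently every frontal slice T[:,:,k] is c[k] times the rank-1 matrix [2, 0, 1] ⊗ [1, -1, -1]. So T has rank 1 (it is nonzero).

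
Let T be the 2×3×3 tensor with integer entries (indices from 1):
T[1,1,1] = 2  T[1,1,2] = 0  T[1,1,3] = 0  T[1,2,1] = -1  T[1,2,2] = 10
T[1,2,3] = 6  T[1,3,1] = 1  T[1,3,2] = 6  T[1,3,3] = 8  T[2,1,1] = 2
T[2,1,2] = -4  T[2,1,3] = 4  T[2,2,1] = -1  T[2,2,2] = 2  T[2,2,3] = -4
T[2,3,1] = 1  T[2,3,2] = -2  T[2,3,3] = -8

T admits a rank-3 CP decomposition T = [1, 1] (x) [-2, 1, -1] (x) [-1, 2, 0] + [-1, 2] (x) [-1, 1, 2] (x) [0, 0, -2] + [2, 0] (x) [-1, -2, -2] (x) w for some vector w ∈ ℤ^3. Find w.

w = [0, -2, -1]

Subtract the known terms from T to get the rank-1 residual R = [2, 0] (x) [-1, -2, -2] (x) w, so R[i,j,k] = a[i]·b[j]·w[k]. Pick indices with nonzero a[1]·b[1] = (2)·(-1) = -2. Only the fibre through (1,1,·) is needed: R[1,1,:] = T[1,1,:] − Σₗ aₗ[1]bₗ[1]cₗ = [2, 0, 0] − (1)·(-2)·[-1, 2, 0] − (-1)·(-1)·[0, 0, -2] = [0, 4, 2]. Then w[k] = R[1,1,k] / -2 for each k, giving w = [0, 4, 2] / -2 = [0, -2, -1].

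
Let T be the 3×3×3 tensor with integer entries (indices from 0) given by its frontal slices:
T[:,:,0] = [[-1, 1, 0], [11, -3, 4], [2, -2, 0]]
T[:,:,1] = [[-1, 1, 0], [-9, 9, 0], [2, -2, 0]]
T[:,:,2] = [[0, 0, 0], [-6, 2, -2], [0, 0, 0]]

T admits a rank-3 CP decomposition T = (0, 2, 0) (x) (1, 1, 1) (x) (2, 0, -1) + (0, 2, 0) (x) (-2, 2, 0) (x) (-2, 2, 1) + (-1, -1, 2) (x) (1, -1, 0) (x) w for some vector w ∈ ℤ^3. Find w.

w = (1, 1, 0)

Subtract the known terms from T to get the rank-1 residual R = (-1, -1, 2) (x) (1, -1, 0) (x) w, so R[i,j,k] = a[i]·b[j]·w[k]. Pick indices with nonzero a[0]·b[0] = (-1)·(1) = -1. Only the fibre through (0,0,·) is needed: R[0,0,:] = T[0,0,:] − Σₗ aₗ[0]bₗ[0]cₗ = [-1, -1, 0] − (0)·(1)·(2, 0, -1) − (0)·(-2)·(-2, 2, 1) = [-1, -1, 0]. Then w[k] = R[0,0,k] / -1 for each k, giving w = [-1, -1, 0] / -1 = (1, 1, 0).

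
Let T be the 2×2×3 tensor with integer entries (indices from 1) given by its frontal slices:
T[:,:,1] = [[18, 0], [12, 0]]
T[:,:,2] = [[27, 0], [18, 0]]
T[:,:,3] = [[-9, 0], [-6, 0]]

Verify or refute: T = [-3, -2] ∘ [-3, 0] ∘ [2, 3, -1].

Reconstruct entrywise from the claimed factors. For example, T[1,1,3] = -9 and Σₗ aₗ[1]bₗ[1]cₗ[3] = (-3)·(-3)·(-1) = -9; checking all 12 entries, every one matches. The claim holds.

Yes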